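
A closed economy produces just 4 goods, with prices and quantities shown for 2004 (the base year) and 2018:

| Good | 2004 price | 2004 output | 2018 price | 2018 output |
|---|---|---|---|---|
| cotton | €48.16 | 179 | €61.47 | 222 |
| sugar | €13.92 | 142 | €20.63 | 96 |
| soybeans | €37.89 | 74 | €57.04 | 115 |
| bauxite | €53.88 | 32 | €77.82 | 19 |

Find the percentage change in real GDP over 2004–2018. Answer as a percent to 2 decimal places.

15.10%

Real GDP 2004 = Nominal GDP 2004 = 48.16·179 + 13.92·142 + 37.89·74 + 53.88·32 = 15125.30.
Real GDP 2018 (at 2004 prices) = 48.16·222 + 13.92·96 + 37.89·115 + 53.88·19 = 17408.91.
Real growth = 17408.91/15125.30 − 1 = 0.1510.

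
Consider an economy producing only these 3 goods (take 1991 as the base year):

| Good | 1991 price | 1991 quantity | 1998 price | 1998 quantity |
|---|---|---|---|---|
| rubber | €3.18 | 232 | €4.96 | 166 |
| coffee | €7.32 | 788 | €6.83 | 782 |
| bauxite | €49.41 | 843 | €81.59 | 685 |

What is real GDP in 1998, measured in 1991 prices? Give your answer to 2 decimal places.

€40097.97

Real GDP 1998 = Σ (p_1991 × q_1998) = 3.18·166 + 7.32·782 + 49.41·685 = 40097.97.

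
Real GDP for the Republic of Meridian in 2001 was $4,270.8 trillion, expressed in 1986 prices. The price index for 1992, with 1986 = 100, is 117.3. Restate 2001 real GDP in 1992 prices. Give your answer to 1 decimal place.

Real GDP in 1992 prices = Real GDP in 1986 prices × (P_1992/P_1986) = 4270.8 × 1.173 = 5009.65.

$5,009.6 trillion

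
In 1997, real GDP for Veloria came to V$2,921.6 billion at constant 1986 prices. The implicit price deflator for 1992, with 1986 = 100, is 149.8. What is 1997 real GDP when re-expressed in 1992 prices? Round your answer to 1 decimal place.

V$4,376.6 billion

Real GDP in 1992 prices = Real GDP in 1986 prices × (P_1992/P_1986) = 2921.6 × 1.498 = 4376.56.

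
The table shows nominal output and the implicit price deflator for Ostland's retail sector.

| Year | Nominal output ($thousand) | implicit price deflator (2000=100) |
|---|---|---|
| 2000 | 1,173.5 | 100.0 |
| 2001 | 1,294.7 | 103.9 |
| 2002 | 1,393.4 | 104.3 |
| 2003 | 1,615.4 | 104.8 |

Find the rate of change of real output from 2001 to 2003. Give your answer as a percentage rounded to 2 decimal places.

Real output 2001 = 1294.7/1.039 = 1246.10.
Real output 2003 = 1615.4/1.048 = 1541.41.
Change = 1541.41/1246.10 − 1 = 0.2370.

23.70%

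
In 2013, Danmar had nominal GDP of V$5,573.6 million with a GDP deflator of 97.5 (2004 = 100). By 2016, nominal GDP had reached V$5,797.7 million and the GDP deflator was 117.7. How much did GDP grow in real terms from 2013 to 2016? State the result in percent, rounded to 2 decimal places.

Deflate each year: 2013 → 5573.6/0.975 = 5716.51; 2016 → 5797.7/1.177 = 4925.83.
So real GDP changed by 4925.83/5716.51 − 1 = -0.1383, i.e. -13.83%.

-13.83%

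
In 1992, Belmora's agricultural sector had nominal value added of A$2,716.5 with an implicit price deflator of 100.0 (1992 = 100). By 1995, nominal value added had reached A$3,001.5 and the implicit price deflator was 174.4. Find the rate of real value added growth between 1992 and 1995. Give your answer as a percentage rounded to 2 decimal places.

Real value added 1992 = 2716.5 / 1.000 = 2716.50.
Real value added 1995 = 3001.5 / 1.744 = 1721.04.
Real growth = 1721.04 / 2716.50 − 1 = -0.3664.

-36.64%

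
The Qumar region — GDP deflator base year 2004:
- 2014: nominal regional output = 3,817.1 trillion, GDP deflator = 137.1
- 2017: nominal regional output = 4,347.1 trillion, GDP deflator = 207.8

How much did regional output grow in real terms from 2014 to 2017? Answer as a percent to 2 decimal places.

Real regional output 2014 = 3817.1 / 1.371 = 2784.17.
Real regional output 2017 = 4347.1 / 2.078 = 2091.96.
Real growth = 2091.96 / 2784.17 − 1 = -0.2486.

-24.86%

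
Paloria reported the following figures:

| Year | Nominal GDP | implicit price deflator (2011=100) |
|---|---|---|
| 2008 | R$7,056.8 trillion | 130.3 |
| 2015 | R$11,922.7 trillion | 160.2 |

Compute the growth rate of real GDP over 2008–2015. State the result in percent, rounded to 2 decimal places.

Real GDP 2008 = 7056.8 / 1.303 = 5415.81.
Real GDP 2015 = 11922.7 / 1.602 = 7442.38.
Real growth = 7442.38 / 5415.81 − 1 = 0.3742.

37.42%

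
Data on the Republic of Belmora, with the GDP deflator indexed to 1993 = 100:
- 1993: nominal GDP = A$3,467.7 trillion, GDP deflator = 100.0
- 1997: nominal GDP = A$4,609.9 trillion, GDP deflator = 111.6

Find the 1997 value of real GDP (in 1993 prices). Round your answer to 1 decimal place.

Real GDP = Nominal / (GDP deflator/100) = 4609.9 / 1.116 = 4130.73.

A$4,130.7 trillion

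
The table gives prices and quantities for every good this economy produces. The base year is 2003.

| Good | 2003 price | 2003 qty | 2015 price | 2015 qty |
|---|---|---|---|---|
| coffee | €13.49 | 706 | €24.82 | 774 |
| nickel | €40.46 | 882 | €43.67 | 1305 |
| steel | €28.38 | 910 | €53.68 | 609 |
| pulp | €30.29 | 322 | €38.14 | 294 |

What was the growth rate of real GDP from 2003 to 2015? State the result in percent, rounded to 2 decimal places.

10.70%

Real GDP 2003 = Nominal GDP 2003 = 13.49·706 + 40.46·882 + 28.38·910 + 30.29·322 = 80788.84.
Real GDP 2015 (at 2003 prices) = 13.49·774 + 40.46·1305 + 28.38·609 + 30.29·294 = 89430.24.
Real growth = 89430.24/80788.84 − 1 = 0.1070.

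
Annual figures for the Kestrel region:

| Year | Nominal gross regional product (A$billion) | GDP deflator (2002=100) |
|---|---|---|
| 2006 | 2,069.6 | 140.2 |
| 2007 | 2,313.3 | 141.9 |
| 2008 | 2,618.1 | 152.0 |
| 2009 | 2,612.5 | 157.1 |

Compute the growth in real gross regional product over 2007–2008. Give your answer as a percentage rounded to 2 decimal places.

Real gross regional product 2007 = 2313.3/1.419 = 1630.23.
Real gross regional product 2008 = 2618.1/1.520 = 1722.43.
Change = 1722.43/1630.23 − 1 = 0.0566.

5.66%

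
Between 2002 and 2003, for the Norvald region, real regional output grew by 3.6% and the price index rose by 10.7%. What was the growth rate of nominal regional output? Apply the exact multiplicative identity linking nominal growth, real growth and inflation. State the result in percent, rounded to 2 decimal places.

(1 + g_nom) = (1 + g_real)(1 + π) = 1.0360 × 1.1070 = 1.14685.

14.69%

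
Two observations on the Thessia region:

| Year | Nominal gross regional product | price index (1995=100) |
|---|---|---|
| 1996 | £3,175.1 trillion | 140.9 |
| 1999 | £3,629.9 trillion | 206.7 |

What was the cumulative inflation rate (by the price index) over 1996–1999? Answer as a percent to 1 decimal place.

Price-level change = 206.7 / 140.9 − 1 = 0.4670.

46.7%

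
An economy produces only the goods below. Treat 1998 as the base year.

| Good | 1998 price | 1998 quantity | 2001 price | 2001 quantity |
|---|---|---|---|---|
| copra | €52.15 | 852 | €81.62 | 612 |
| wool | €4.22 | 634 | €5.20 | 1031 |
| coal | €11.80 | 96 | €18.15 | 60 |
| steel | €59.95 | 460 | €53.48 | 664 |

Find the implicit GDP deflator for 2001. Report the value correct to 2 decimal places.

Nominal GDP 2001 = 81.62·612 + 5.20·1031 + 18.15·60 + 53.48·664 = 91912.36.
Real GDP 2001 (at 1998 prices) = 52.15·612 + 4.22·1031 + 11.80·60 + 59.95·664 = 76781.42.
Deflator = Nominal/Real × 100 = 91912.36/76781.42 × 100 = 119.707.

119.71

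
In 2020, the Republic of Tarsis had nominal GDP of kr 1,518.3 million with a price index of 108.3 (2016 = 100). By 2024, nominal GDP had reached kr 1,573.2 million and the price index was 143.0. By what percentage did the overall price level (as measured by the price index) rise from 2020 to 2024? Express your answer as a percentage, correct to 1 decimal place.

32.0%

Price-level change = 143.0 / 108.3 − 1 = 0.3204.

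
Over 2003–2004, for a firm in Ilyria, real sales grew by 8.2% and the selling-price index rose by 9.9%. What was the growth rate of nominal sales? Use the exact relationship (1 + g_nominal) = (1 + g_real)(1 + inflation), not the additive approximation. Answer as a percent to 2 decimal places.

(1 + g_nom) = (1 + g_real)(1 + π) = 1.0820 × 1.0990 = 1.18912.

18.91%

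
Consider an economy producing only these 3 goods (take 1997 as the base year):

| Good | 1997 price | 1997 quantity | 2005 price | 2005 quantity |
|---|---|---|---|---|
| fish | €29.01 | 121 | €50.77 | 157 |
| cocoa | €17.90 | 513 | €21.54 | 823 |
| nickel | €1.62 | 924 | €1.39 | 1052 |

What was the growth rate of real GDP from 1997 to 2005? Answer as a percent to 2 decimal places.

Real GDP 1997 = Nominal GDP 1997 = 29.01·121 + 17.90·513 + 1.62·924 = 14189.79.
Real GDP 2005 (at 1997 prices) = 29.01·157 + 17.90·823 + 1.62·1052 = 20990.51.
Real growth = 20990.51/14189.79 − 1 = 0.4793.

47.93%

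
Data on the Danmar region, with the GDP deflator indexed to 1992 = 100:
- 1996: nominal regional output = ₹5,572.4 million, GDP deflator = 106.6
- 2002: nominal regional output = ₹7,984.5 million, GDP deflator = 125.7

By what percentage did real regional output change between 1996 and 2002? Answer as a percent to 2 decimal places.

Deflate each year: 1996 → 5572.4/1.066 = 5227.39; 2002 → 7984.5/1.257 = 6352.03.
So real regional output changed by 6352.03/5227.39 − 1 = 0.2151, i.e. 21.51%.

21.51%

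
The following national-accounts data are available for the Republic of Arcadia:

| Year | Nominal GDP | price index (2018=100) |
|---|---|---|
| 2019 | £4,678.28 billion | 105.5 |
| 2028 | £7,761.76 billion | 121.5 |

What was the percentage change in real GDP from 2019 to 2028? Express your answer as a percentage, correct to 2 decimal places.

44.06%

Deflate each year: 2019 → 4678.28/1.055 = 4434.39; 2028 → 7761.76/1.215 = 6388.28.
So real GDP changed by 6388.28/4434.39 − 1 = 0.4406, i.e. 44.06%.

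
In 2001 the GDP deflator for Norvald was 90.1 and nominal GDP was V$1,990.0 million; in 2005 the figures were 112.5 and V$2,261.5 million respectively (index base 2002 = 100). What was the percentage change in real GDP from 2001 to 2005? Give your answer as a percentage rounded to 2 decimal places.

-8.98%

Real GDP 2001 = 1990.0 / 0.901 = 2208.66.
Real GDP 2005 = 2261.5 / 1.125 = 2010.22.
Real growth = 2010.22 / 2208.66 − 1 = -0.0898.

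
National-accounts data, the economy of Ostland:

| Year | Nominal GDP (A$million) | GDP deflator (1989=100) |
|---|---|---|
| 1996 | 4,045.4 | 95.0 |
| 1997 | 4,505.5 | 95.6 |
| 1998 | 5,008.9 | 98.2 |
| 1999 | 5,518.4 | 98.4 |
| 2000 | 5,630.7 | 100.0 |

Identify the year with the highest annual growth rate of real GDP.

1997

1997: real = 4505.5/0.956 = 4712.87; growth vs 1996 (4258.32) = 10.67%.
1998: real = 5008.9/0.982 = 5100.71; growth vs 1997 (4712.87) = 8.23%.
1999: real = 5518.4/0.984 = 5608.13; growth vs 1998 (5100.71) = 9.95%.
2000: real = 5630.7/1.000 = 5630.70; growth vs 1999 (5608.13) = 0.40%.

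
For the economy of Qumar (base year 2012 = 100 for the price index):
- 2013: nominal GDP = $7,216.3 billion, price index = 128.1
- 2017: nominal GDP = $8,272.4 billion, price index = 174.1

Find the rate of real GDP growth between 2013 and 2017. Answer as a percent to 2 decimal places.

Real GDP 2013 = 7216.3 / 1.281 = 5633.33.
Real GDP 2017 = 8272.4 / 1.741 = 4751.52.
Real growth = 4751.52 / 5633.33 − 1 = -0.1565.

-15.65%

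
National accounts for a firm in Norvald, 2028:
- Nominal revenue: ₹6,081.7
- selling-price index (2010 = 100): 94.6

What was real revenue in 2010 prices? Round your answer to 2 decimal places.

₹6,428.86

Real revenue = Nominal / (selling-price index/100) = 6081.7 / 0.946 = 6428.86.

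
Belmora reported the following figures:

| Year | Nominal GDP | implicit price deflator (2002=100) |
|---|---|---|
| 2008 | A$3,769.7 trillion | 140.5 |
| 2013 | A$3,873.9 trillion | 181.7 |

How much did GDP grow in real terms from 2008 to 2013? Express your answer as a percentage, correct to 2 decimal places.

-20.54%

Deflate each year: 2008 → 3769.7/1.405 = 2683.06; 2013 → 3873.9/1.817 = 2132.03.
So real GDP changed by 2132.03/2683.06 − 1 = -0.2054, i.e. -20.54%.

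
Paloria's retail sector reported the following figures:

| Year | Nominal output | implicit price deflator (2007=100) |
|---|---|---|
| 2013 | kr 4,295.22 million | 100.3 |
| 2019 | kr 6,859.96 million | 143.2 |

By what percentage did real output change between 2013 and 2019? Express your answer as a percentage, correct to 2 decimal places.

Real output 2013 = 4295.22 / 1.003 = 4282.37.
Real output 2019 = 6859.96 / 1.432 = 4790.47.
Real growth = 4790.47 / 4282.37 − 1 = 0.1186.

11.86%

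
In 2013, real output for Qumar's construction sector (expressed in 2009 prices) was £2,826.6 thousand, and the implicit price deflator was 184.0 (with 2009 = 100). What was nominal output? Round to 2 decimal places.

£5,200.94 thousand

Nominal output = Real × (implicit price deflator/100) = 2826.6 × 1.840 = 5200.94.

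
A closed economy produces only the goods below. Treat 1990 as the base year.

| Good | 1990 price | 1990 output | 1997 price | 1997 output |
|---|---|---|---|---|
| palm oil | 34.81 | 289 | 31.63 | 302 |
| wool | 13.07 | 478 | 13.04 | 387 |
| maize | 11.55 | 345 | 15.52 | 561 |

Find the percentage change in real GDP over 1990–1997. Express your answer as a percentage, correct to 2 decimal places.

8.66%

Real GDP 1990 = Nominal GDP 1990 = 34.81·289 + 13.07·478 + 11.55·345 = 20292.30.
Real GDP 1997 (at 1990 prices) = 34.81·302 + 13.07·387 + 11.55·561 = 22050.26.
Real growth = 22050.26/20292.30 − 1 = 0.0866.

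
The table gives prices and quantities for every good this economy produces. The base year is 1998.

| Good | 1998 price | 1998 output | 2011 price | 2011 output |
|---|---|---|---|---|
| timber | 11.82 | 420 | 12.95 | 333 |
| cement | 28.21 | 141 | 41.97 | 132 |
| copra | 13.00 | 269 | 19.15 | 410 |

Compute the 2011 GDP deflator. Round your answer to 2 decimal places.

136.29

Nominal GDP 2011 = 12.95·333 + 41.97·132 + 19.15·410 = 17703.89.
Real GDP 2011 (at 1998 prices) = 11.82·333 + 28.21·132 + 13.00·410 = 12989.78.
Deflator = Nominal/Real × 100 = 17703.89/12989.78 × 100 = 136.291.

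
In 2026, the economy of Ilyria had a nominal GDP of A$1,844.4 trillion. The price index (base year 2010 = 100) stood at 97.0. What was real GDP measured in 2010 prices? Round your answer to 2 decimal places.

Real GDP = Nominal / (price index/100) = 1844.4 / 0.970 = 1901.44.

A$1,901.44 trillion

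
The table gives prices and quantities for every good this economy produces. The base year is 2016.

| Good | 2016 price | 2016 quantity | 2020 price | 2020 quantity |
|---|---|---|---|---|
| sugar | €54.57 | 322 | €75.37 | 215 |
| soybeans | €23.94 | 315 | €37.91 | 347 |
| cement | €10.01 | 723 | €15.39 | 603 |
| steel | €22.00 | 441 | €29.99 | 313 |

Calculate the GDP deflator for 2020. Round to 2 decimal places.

145.70

Nominal GDP 2020 = 75.37·215 + 37.91·347 + 15.39·603 + 29.99·313 = 48026.36.
Real GDP 2020 (at 2016 prices) = 54.57·215 + 23.94·347 + 10.01·603 + 22.00·313 = 32961.76.
Deflator = Nominal/Real × 100 = 48026.36/32961.76 × 100 = 145.703.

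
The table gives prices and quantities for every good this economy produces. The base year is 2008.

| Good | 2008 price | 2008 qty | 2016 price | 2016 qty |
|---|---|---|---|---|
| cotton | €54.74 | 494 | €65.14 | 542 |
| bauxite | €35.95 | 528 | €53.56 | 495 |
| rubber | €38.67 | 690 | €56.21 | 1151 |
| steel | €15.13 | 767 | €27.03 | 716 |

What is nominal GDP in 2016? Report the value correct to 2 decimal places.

Nominal GDP 2016 = Σ (p_2016 × q_2016) = 65.14·542 + 53.56·495 + 56.21·1151 + 27.03·716 = 145869.27.

€145869.27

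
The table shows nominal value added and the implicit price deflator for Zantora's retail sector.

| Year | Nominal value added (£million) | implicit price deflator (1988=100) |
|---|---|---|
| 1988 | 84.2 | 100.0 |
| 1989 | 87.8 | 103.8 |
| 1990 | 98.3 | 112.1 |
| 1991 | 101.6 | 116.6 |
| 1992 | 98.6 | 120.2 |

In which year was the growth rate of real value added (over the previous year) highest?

1989: real = 87.8/1.038 = 84.59; growth vs 1988 (84.20) = 0.46%.
1990: real = 98.3/1.121 = 87.69; growth vs 1989 (84.59) = 3.66%.
1991: real = 101.6/1.166 = 87.14; growth vs 1990 (87.69) = -0.63%.
1992: real = 98.6/1.202 = 82.03; growth vs 1991 (87.14) = -5.86%.

1990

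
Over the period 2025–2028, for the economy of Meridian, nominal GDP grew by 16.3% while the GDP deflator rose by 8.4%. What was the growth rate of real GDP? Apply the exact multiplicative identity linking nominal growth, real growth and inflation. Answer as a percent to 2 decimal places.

(1 + g_nom) = (1 + g_real)(1 + π), so g_real = 1.1630 / 1.0840 − 1 = 0.07288.

7.29%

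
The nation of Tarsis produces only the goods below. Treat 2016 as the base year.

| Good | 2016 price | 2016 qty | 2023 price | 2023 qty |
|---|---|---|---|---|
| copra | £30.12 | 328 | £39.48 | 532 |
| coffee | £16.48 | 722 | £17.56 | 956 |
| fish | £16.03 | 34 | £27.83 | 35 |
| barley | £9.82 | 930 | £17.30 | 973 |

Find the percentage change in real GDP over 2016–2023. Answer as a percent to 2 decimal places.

Real GDP 2016 = Nominal GDP 2016 = 30.12·328 + 16.48·722 + 16.03·34 + 9.82·930 = 31455.54.
Real GDP 2023 (at 2016 prices) = 30.12·532 + 16.48·956 + 16.03·35 + 9.82·973 = 41894.63.
Real growth = 41894.63/31455.54 − 1 = 0.3319.

33.19%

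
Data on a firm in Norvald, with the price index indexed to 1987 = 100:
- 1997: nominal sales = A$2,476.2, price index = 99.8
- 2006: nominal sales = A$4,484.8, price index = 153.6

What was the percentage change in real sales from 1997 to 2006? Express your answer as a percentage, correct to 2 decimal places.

Real sales 1997 = 2476.2 / 0.998 = 2481.16.
Real sales 2006 = 4484.8 / 1.536 = 2919.79.
Real growth = 2919.79 / 2481.16 − 1 = 0.1768.

17.68%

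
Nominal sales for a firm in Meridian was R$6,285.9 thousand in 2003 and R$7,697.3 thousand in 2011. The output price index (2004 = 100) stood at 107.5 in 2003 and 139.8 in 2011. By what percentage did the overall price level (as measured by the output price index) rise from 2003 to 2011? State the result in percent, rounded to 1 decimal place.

Price-level change = 139.8 / 107.5 − 1 = 0.3005.

30.0%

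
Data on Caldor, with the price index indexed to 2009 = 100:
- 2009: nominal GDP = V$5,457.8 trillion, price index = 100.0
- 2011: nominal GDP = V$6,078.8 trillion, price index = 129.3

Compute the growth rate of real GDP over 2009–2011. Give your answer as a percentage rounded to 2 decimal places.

-13.86%

Real GDP 2009 = 5457.8 / 1.000 = 5457.80.
Real GDP 2011 = 6078.8 / 1.293 = 4701.31.
Real growth = 4701.31 / 5457.80 − 1 = -0.1386.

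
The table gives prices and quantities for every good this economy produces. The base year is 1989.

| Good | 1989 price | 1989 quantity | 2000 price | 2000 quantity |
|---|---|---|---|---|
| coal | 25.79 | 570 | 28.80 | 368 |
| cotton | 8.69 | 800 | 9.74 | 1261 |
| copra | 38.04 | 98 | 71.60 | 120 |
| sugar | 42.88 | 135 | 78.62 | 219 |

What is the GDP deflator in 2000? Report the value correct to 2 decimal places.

Nominal GDP 2000 = 28.80·368 + 9.74·1261 + 71.60·120 + 78.62·219 = 48690.32.
Real GDP 2000 (at 1989 prices) = 25.79·368 + 8.69·1261 + 38.04·120 + 42.88·219 = 34404.33.
Deflator = Nominal/Real × 100 = 48690.32/34404.33 × 100 = 141.524.

141.52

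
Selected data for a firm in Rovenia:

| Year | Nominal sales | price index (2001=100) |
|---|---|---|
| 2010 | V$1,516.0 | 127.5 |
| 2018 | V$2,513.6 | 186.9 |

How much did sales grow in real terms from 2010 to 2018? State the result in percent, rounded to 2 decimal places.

13.11%

Deflate each year: 2010 → 1516.0/1.275 = 1189.02; 2018 → 2513.6/1.869 = 1344.89.
So real sales changed by 1344.89/1189.02 − 1 = 0.1311, i.e. 13.11%.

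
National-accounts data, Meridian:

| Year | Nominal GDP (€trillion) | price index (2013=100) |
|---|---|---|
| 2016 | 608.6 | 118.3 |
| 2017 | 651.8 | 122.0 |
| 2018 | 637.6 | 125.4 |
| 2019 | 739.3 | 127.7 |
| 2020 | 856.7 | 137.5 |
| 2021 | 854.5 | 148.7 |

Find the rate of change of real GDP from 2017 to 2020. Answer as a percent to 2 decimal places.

Real GDP 2017 = 651.8/1.220 = 534.26.
Real GDP 2020 = 856.7/1.375 = 623.05.
Change = 623.05/534.26 − 1 = 0.1662.

16.62%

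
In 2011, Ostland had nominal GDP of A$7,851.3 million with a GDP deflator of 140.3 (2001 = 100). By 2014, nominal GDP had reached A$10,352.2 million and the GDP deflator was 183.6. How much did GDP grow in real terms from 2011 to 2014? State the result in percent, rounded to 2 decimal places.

0.76%

Deflate each year: 2011 → 7851.3/1.403 = 5596.08; 2014 → 10352.2/1.836 = 5638.45.
So real GDP changed by 5638.45/5596.08 − 1 = 0.0076, i.e. 0.76%.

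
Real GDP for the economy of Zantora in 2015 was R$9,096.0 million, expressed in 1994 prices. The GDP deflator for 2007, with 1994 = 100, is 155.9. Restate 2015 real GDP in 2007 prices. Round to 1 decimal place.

Real GDP in 2007 prices = Real GDP in 1994 prices × (P_2007/P_1994) = 9096.0 × 1.559 = 14180.66.

R$14,180.7 million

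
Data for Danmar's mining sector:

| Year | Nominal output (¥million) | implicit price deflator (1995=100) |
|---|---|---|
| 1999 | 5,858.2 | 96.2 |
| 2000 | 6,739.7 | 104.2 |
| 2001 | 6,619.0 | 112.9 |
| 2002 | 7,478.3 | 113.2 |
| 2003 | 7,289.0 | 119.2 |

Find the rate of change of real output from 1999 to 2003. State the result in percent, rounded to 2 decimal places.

0.42%

Real output 1999 = 5858.2/0.962 = 6089.60.
Real output 2003 = 7289.0/1.192 = 6114.93.
Change = 6114.93/6089.60 − 1 = 0.0042.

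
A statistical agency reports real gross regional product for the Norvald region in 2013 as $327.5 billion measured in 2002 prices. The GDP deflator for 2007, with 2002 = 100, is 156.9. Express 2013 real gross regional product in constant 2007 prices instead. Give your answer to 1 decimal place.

$513.8 billion

Real gross regional product in 2007 prices = Real gross regional product in 2002 prices × (P_2007/P_2002) = 327.5 × 1.569 = 513.85.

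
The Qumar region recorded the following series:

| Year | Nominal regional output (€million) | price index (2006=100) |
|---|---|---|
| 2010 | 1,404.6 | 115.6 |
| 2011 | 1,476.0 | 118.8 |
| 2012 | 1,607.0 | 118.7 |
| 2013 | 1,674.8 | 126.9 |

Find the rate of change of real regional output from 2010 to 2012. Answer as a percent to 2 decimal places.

Real regional output 2010 = 1404.6/1.156 = 1215.05.
Real regional output 2012 = 1607.0/1.187 = 1353.83.
Change = 1353.83/1215.05 − 1 = 0.1142.

11.42%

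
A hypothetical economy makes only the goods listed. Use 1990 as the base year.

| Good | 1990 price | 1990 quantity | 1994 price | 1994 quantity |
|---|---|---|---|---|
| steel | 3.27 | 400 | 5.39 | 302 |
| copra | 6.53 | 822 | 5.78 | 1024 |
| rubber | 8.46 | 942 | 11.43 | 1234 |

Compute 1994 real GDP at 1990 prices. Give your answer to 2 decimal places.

Real GDP 1994 = Σ (p_1990 × q_1994) = 3.27·302 + 6.53·1024 + 8.46·1234 = 18113.90.

18113.90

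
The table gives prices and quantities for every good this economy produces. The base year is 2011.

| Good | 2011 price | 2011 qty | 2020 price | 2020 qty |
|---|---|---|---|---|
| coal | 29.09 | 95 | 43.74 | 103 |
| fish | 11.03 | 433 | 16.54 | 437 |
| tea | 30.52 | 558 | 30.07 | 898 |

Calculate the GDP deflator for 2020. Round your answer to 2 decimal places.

109.97

Nominal GDP 2020 = 43.74·103 + 16.54·437 + 30.07·898 = 38736.06.
Real GDP 2020 (at 2011 prices) = 29.09·103 + 11.03·437 + 30.52·898 = 35223.34.
Deflator = Nominal/Real × 100 = 38736.06/35223.34 × 100 = 109.973.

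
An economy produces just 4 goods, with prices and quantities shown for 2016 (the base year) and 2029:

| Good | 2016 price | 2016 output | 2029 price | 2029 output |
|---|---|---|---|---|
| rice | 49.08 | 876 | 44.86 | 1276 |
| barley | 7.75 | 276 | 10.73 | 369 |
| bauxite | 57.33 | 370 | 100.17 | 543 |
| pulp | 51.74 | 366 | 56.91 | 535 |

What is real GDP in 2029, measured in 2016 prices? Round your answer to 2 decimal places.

Real GDP 2029 = Σ (p_2016 × q_2029) = 49.08·1276 + 7.75·369 + 57.33·543 + 51.74·535 = 124296.92.

124296.92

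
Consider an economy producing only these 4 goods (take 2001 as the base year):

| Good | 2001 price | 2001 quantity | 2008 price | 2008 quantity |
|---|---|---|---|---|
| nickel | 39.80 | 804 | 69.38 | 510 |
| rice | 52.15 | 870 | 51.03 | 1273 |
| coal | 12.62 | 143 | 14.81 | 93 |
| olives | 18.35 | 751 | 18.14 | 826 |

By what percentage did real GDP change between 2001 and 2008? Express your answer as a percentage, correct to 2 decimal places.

10.82%

Real GDP 2001 = Nominal GDP 2001 = 39.80·804 + 52.15·870 + 12.62·143 + 18.35·751 = 92955.21.
Real GDP 2008 (at 2001 prices) = 39.80·510 + 52.15·1273 + 12.62·93 + 18.35·826 = 103015.71.
Real growth = 103015.71/92955.21 − 1 = 0.1082.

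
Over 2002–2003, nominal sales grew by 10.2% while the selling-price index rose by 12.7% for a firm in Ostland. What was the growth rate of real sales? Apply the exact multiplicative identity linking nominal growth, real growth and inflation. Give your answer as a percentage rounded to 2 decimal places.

(1 + g_nom) = (1 + g_real)(1 + π), so g_real = 1.1020 / 1.1270 − 1 = -0.02218.

-2.22%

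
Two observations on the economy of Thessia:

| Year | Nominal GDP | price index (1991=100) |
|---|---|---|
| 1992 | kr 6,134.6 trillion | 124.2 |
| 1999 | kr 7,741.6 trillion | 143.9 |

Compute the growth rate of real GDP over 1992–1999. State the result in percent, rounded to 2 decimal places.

Real GDP 1992 = 6134.6 / 1.242 = 4939.29.
Real GDP 1999 = 7741.6 / 1.439 = 5379.85.
Real growth = 5379.85 / 4939.29 − 1 = 0.0892.

8.92%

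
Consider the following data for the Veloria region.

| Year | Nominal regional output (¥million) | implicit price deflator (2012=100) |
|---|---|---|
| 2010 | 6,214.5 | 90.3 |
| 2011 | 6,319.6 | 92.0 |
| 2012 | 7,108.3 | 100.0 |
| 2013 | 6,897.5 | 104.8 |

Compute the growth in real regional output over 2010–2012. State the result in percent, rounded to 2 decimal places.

Real regional output 2010 = 6214.5/0.903 = 6882.06.
Real regional output 2012 = 7108.3/1.000 = 7108.30.
Change = 7108.30/6882.06 − 1 = 0.0329.

3.29%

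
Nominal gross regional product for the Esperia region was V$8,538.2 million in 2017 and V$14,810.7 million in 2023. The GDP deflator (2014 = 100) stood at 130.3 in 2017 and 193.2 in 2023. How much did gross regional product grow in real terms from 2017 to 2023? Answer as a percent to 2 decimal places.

Real gross regional product 2017 = 8538.2 / 1.303 = 6552.72.
Real gross regional product 2023 = 14810.7 / 1.932 = 7665.99.
Real growth = 7665.99 / 6552.72 − 1 = 0.1699.

16.99%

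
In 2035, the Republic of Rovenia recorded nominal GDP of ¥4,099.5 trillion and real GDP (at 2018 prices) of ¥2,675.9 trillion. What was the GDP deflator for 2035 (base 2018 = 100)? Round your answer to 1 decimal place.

GDP deflator = (Nominal / Real) × 100 = 4099.5 / 2675.9 × 100 = 153.20.

153.2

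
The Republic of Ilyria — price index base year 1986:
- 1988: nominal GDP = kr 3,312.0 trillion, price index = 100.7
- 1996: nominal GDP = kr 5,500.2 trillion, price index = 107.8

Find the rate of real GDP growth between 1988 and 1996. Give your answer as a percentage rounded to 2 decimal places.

Deflate each year: 1988 → 3312.0/1.007 = 3288.98; 1996 → 5500.2/1.078 = 5102.23.
So real GDP changed by 5102.23/3288.98 − 1 = 0.5513, i.e. 55.13%.

55.13%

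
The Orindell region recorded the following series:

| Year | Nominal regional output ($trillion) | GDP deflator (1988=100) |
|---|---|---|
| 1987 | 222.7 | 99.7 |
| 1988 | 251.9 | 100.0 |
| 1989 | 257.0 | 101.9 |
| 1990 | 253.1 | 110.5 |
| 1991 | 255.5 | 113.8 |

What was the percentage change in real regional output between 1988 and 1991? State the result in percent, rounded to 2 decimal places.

-10.87%

Real regional output 1988 = 251.9/1.000 = 251.90.
Real regional output 1991 = 255.5/1.138 = 224.52.
Change = 224.52/251.90 − 1 = -0.1087.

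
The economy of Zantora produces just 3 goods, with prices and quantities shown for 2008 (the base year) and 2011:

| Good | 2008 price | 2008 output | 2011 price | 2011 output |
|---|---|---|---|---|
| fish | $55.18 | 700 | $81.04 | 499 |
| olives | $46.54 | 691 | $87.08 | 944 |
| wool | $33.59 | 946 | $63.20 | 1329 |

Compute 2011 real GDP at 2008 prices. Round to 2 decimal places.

Real GDP 2011 = Σ (p_2008 × q_2011) = 55.18·499 + 46.54·944 + 33.59·1329 = 116109.69.

$116109.69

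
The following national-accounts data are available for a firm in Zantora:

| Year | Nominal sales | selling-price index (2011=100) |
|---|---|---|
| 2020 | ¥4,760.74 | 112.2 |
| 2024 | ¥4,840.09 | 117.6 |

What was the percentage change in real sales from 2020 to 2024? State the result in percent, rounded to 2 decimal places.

-3.00%

Deflate each year: 2020 → 4760.74/1.122 = 4243.08; 2024 → 4840.09/1.176 = 4115.72.
So real sales changed by 4115.72/4243.08 − 1 = -0.0300, i.e. -3.00%.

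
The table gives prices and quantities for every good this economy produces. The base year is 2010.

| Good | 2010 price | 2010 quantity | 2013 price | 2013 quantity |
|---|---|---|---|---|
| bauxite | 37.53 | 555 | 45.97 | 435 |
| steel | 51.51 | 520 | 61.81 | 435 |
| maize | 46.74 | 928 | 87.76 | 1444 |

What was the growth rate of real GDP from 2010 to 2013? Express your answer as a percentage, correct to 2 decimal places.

Real GDP 2010 = Nominal GDP 2010 = 37.53·555 + 51.51·520 + 46.74·928 = 90989.07.
Real GDP 2013 (at 2010 prices) = 37.53·435 + 51.51·435 + 46.74·1444 = 106224.96.
Real growth = 106224.96/90989.07 − 1 = 0.1674.

16.74%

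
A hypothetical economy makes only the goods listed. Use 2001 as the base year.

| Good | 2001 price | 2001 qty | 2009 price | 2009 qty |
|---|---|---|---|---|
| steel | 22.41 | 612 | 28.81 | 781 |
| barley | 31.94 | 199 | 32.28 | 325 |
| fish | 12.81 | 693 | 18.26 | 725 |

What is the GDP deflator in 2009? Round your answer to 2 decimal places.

Nominal GDP 2009 = 28.81·781 + 32.28·325 + 18.26·725 = 46230.11.
Real GDP 2009 (at 2001 prices) = 22.41·781 + 31.94·325 + 12.81·725 = 37169.96.
Deflator = Nominal/Real × 100 = 46230.11/37169.96 × 100 = 124.375.

124.37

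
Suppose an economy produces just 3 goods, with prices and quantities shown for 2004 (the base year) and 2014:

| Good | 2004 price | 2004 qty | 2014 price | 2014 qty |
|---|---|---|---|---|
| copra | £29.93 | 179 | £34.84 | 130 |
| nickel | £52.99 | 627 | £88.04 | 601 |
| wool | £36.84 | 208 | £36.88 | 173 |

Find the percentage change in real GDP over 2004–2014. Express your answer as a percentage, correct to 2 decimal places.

Real GDP 2004 = Nominal GDP 2004 = 29.93·179 + 52.99·627 + 36.84·208 = 46244.92.
Real GDP 2014 (at 2004 prices) = 29.93·130 + 52.99·601 + 36.84·173 = 42111.21.
Real growth = 42111.21/46244.92 − 1 = -0.0894.

-8.94%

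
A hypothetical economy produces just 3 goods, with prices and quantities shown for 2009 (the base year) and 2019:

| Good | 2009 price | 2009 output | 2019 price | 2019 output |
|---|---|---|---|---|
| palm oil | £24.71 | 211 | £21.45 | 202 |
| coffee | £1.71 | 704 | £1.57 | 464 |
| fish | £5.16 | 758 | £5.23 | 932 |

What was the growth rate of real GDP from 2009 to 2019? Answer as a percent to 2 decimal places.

2.57%

Real GDP 2009 = Nominal GDP 2009 = 24.71·211 + 1.71·704 + 5.16·758 = 10328.93.
Real GDP 2019 (at 2009 prices) = 24.71·202 + 1.71·464 + 5.16·932 = 10593.98.
Real growth = 10593.98/10328.93 − 1 = 0.0257.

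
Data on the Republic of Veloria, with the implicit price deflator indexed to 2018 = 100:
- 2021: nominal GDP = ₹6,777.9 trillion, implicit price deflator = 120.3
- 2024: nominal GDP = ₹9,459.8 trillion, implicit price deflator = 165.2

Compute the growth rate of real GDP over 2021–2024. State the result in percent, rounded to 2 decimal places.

1.63%

Real GDP 2021 = 6777.9 / 1.203 = 5634.16.
Real GDP 2024 = 9459.8 / 1.652 = 5726.27.
Real growth = 5726.27 / 5634.16 − 1 = 0.0163.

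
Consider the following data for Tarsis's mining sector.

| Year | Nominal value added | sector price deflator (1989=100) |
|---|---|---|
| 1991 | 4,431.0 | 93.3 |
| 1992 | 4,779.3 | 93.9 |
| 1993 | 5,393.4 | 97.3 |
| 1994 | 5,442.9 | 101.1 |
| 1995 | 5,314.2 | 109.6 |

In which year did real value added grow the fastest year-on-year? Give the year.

1993

1992: real = 4779.3/0.939 = 5089.78; growth vs 1991 (4749.20) = 7.17%.
1993: real = 5393.4/0.973 = 5543.06; growth vs 1992 (5089.78) = 8.91%.
1994: real = 5442.9/1.011 = 5383.68; growth vs 1993 (5543.06) = -2.88%.
1995: real = 5314.2/1.096 = 4848.72; growth vs 1994 (5383.68) = -9.94%.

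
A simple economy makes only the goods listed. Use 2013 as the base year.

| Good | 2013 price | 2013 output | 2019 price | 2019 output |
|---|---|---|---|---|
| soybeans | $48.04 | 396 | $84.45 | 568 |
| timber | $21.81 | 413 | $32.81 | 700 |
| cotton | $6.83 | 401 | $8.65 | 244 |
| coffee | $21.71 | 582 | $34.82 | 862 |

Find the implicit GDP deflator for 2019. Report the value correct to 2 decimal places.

163.76

Nominal GDP 2019 = 84.45·568 + 32.81·700 + 8.65·244 + 34.82·862 = 103060.04.
Real GDP 2019 (at 2013 prices) = 48.04·568 + 21.81·700 + 6.83·244 + 21.71·862 = 62934.26.
Deflator = Nominal/Real × 100 = 103060.04/62934.26 × 100 = 163.758.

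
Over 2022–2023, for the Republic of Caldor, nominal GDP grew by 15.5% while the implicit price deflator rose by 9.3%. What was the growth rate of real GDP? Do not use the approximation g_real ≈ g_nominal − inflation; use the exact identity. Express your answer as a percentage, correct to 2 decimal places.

(1 + g_nom) = (1 + g_real)(1 + π), so g_real = 1.1550 / 1.0930 − 1 = 0.05672.

5.67%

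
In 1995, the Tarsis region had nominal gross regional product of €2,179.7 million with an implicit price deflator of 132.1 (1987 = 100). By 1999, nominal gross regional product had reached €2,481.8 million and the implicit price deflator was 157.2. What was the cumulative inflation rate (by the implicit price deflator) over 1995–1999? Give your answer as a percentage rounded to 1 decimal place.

19.0%

Price-level change = 157.2 / 132.1 − 1 = 0.1900.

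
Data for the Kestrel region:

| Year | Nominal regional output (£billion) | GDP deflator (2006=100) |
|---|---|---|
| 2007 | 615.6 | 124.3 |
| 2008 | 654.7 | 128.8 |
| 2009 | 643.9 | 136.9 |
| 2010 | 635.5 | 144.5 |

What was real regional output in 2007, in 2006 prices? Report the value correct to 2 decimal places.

Real regional output 2007 = 615.6 / 1.243 = 495.25.

£495.25 billion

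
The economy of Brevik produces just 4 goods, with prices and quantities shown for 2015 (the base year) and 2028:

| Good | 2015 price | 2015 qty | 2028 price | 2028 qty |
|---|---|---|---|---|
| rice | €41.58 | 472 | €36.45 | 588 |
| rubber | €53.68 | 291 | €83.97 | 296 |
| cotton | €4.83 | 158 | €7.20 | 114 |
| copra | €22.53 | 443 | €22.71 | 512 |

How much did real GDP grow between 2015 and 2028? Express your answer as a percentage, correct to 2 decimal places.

13.99%

Real GDP 2015 = Nominal GDP 2015 = 41.58·472 + 53.68·291 + 4.83·158 + 22.53·443 = 45990.57.
Real GDP 2028 (at 2015 prices) = 41.58·588 + 53.68·296 + 4.83·114 + 22.53·512 = 52424.30.
Real growth = 52424.30/45990.57 − 1 = 0.1399.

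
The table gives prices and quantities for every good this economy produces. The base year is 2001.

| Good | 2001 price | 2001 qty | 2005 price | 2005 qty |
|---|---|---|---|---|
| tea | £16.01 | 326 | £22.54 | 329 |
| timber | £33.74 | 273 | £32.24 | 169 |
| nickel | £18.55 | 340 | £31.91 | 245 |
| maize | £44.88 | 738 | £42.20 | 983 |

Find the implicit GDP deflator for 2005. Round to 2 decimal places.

104.25

Nominal GDP 2005 = 22.54·329 + 32.24·169 + 31.91·245 + 42.20·983 = 62164.77.
Real GDP 2005 (at 2001 prices) = 16.01·329 + 33.74·169 + 18.55·245 + 44.88·983 = 59631.14.
Deflator = Nominal/Real × 100 = 62164.77/59631.14 × 100 = 104.249.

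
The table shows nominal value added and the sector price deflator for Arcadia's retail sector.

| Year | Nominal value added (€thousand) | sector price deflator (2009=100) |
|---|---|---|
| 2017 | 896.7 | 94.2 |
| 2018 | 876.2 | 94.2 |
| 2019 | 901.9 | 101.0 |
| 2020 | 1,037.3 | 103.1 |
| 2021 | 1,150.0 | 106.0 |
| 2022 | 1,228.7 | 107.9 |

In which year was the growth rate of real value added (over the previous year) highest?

2020

2018: real = 876.2/0.942 = 930.15; growth vs 2017 (951.91) = -2.29%.
2019: real = 901.9/1.010 = 892.97; growth vs 2018 (930.15) = -4.00%.
2020: real = 1037.3/1.031 = 1006.11; growth vs 2019 (892.97) = 12.67%.
2021: real = 1150.0/1.060 = 1084.91; growth vs 2020 (1006.11) = 7.83%.
2022: real = 1228.7/1.079 = 1138.74; growth vs 2021 (1084.91) = 4.96%.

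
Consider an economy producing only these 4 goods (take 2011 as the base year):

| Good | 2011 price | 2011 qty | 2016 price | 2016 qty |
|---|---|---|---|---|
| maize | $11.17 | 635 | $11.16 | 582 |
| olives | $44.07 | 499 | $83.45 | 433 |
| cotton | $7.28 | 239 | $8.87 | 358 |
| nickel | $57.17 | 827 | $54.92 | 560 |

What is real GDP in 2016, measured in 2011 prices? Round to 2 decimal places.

Real GDP 2016 = Σ (p_2011 × q_2016) = 11.17·582 + 44.07·433 + 7.28·358 + 57.17·560 = 60204.69.

$60204.69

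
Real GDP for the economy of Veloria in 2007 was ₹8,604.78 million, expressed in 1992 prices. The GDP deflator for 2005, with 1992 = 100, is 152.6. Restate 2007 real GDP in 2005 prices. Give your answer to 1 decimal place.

₹13,130.9 million

Real GDP in 2005 prices = Real GDP in 1992 prices × (P_2005/P_1992) = 8604.78 × 1.526 = 13130.89.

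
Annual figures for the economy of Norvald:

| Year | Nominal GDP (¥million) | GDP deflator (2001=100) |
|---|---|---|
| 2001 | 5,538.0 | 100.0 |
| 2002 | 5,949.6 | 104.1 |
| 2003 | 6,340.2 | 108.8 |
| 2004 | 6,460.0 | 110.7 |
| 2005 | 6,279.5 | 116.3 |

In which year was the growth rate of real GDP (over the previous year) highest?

2002

2002: real = 5949.6/1.041 = 5715.27; growth vs 2001 (5538.00) = 3.20%.
2003: real = 6340.2/1.088 = 5827.39; growth vs 2002 (5715.27) = 1.96%.
2004: real = 6460.0/1.107 = 5835.59; growth vs 2003 (5827.39) = 0.14%.
2005: real = 6279.5/1.163 = 5399.40; growth vs 2004 (5835.59) = -7.47%.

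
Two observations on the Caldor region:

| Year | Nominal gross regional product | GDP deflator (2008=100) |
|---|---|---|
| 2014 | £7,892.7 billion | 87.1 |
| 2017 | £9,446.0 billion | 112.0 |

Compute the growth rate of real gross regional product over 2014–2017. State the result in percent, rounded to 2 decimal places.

Deflate each year: 2014 → 7892.7/0.871 = 9061.65; 2017 → 9446.0/1.120 = 8433.93.
So real gross regional product changed by 8433.93/9061.65 − 1 = -0.0693, i.e. -6.93%.

-6.93%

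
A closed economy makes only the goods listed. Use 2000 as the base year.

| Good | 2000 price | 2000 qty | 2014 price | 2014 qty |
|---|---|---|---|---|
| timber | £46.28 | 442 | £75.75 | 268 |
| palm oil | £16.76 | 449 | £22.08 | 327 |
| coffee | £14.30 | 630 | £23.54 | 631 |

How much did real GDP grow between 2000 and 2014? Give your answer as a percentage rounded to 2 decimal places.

-27.26%

Real GDP 2000 = Nominal GDP 2000 = 46.28·442 + 16.76·449 + 14.30·630 = 36990.00.
Real GDP 2014 (at 2000 prices) = 46.28·268 + 16.76·327 + 14.30·631 = 26906.86.
Real growth = 26906.86/36990.00 − 1 = -0.2726.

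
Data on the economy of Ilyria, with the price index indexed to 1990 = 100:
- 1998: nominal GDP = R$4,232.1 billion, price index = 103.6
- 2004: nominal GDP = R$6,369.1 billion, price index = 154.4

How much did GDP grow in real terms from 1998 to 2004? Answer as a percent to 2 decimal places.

0.98%

Real GDP 1998 = 4232.1 / 1.036 = 4085.04.
Real GDP 2004 = 6369.1 / 1.544 = 4125.06.
Real growth = 4125.06 / 4085.04 − 1 = 0.0098.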